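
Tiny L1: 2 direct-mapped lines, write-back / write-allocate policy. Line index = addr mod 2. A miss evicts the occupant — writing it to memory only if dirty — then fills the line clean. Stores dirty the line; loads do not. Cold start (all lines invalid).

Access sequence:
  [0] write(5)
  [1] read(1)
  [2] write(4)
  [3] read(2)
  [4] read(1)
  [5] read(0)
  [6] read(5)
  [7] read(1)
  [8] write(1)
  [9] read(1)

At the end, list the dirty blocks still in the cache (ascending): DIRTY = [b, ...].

DIRTY = [1]

0: W B5 → L1 miss [D]
1: R B1 → L1 miss wb→B5 [-]
2: W B4 → L0 miss [D]
3: R B2 → L0 miss wb→B4 [-]
4: R B1 → L1 hit [-]
5: R B0 → L0 miss [-]
6: R B5 → L1 miss [-]
7: R B1 → L1 miss [-]
8: W B1 → L1 hit [D]
9: R B1 → L1 hit [D]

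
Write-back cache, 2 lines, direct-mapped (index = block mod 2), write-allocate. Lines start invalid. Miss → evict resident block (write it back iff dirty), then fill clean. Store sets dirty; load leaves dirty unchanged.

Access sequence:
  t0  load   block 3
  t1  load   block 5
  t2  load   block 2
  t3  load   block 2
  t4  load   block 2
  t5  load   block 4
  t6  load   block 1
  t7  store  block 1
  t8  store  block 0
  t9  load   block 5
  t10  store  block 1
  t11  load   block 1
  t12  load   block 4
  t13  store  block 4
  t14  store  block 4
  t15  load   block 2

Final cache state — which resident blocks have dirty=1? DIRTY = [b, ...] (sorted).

0: R B3 -> L1 miss  d=-]
1: R B5 -> L1 miss  d=-]
2: R B2 -> L0 miss  d=-]
3: R B2 -> L0 hit  d=-]
4: R B2 -> L0 hit  d=-]
5: R B4 -> L0 miss  d=-]
6: R B1 -> L1 miss  d=-]
7: W B1 -> L1 hit  d=D]
8: W B0 -> L0 miss  d=D]
9: R B5 -> L1 miss wb->B1  d=-]
10: W B1 -> L1 miss  d=D]
11: R B1 -> L1 hit  d=D]
12: R B4 -> L0 miss wb->B0  d=-]
13: W B4 -> L0 hit  d=D]
14: W B4 -> L0 hit  d=D]
15: R B2 -> L0 miss wb->B4  d=-]

DIRTY = [1]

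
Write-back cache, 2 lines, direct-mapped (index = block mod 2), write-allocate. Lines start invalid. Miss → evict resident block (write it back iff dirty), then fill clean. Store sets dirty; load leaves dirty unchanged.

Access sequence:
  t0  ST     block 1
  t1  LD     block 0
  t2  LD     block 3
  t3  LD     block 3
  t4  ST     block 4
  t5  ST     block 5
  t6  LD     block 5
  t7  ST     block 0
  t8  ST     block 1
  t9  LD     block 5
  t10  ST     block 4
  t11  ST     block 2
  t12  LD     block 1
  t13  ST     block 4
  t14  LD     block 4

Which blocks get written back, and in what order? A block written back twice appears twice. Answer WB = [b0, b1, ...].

  0 | W B1 → L1 miss [D]
  1 | R B0 → L0 miss [-]
  2 | R B3 → L1 miss wb→B1 [-]
  3 | R B3 → L1 hit [-]
  4 | W B4 → L0 miss [D]
  5 | W B5 → L1 miss [D]
  6 | R B5 → L1 hit [D]
  7 | W B0 → L0 miss wb→B4 [D]
  8 | W B1 → L1 miss wb→B5 [D]
  9 | R B5 → L1 miss wb→B1 [-]
  10 | W B4 → L0 miss wb→B0 [D]
  11 | W B2 → L0 miss wb→B4 [D]
  12 | R B1 → L1 miss [-]
  13 | W B4 → L0 miss wb→B2 [D]
  14 | R B4 → L0 hit [D]

WB = [1, 4, 5, 1, 0, 4, 2]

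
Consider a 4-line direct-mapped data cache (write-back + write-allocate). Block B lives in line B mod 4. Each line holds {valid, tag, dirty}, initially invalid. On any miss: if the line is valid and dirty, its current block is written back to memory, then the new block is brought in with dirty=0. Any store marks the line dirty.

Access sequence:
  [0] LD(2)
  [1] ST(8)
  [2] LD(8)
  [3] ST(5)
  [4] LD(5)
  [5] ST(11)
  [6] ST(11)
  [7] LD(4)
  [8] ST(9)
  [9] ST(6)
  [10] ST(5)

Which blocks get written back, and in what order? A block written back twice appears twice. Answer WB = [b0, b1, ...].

0: R B2 -> L2 miss  d=-]
1: W B8 -> L0 miss  d=D]
2: R B8 -> L0 hit  d=D]
3: W B5 -> L1 miss  d=D]
4: R B5 -> L1 hit  d=D]
5: W B11 -> L3 miss  d=D]
6: W B11 -> L3 hit  d=D]
7: R B4 -> L0 miss wb->B8  d=-]
8: W B9 -> L1 miss wb->B5  d=D]
9: W B6 -> L2 miss  d=D]
10: W B5 -> L1 miss wb->B9  d=D]

WB = [8, 5, 9]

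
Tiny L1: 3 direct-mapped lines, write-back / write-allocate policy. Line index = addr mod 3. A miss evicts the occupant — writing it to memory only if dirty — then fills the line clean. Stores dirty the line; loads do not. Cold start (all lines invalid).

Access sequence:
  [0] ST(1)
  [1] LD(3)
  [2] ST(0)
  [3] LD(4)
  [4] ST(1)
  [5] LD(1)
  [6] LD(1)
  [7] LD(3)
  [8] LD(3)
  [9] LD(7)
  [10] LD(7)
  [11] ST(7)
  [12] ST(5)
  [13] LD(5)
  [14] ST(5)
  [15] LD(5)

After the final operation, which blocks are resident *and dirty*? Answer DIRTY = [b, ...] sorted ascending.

0: W B1 → L1 miss [D]
1: R B3 → L0 miss [-]
2: W B0 → L0 miss [D]
3: R B4 → L1 miss wb→B1 [-]
4: W B1 → L1 miss [D]
5: R B1 → L1 hit [D]
6: R B1 → L1 hit [D]
7: R B3 → L0 miss wb→B0 [-]
8: R B3 → L0 hit [-]
9: R B7 → L1 miss wb→B1 [-]
10: R B7 → L1 hit [-]
11: W B7 → L1 hit [D]
12: W B5 → L2 miss [D]
13: R B5 → L2 hit [D]
14: W B5 → L2 hit [D]
15: R B5 → L2 hit [D]

DIRTY = [5, 7]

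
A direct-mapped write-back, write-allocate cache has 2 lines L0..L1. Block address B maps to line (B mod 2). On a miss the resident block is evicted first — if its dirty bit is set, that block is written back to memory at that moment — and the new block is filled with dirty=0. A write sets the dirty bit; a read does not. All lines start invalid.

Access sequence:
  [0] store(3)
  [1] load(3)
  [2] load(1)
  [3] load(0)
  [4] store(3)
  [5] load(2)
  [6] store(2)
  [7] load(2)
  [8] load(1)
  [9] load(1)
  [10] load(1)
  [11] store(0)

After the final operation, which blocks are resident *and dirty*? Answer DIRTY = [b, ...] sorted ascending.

DIRTY = [0]

0: W B3 → L1 miss [D]
1: R B3 → L1 hit [D]
2: R B1 → L1 miss wb→B3 [-]
3: R B0 → L0 miss [-]
4: W B3 → L1 miss [D]
5: R B2 → L0 miss [-]
6: W B2 → L0 hit [D]
7: R B2 → L0 hit [D]
8: R B1 → L1 miss wb→B3 [-]
9: R B1 → L1 hit [-]
10: R B1 → L1 hit [-]
11: W B0 → L0 miss wb→B2 [D]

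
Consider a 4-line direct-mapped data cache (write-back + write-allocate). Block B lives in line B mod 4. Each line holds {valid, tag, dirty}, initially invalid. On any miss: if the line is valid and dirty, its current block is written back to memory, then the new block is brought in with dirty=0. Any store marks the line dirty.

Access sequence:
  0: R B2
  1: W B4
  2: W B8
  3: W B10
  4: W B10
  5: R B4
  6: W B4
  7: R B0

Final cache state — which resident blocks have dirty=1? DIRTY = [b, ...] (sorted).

0: R B2 -> L2 miss  d=-]
1: W B4 -> L0 miss  d=D]
2: W B8 -> L0 miss wb->B4  d=D]
3: W B10 -> L2 miss  d=D]
4: W B10 -> L2 hit  d=D]
5: R B4 -> L0 miss wb->B8  d=-]
6: W B4 -> L0 hit  d=D]
7: R B0 -> L0 miss wb->B4  d=-]

DIRTY = [10]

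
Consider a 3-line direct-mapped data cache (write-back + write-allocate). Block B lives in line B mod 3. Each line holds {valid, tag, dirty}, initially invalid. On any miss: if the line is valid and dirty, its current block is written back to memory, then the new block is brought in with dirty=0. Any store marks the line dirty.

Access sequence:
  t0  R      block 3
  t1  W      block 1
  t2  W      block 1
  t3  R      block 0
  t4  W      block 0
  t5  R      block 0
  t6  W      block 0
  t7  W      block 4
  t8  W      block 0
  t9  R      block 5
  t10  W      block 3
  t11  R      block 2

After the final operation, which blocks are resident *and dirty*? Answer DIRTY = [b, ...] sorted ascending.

DIRTY = [3, 4]

  0 | R B3 → L0 miss [-]
  1 | W B1 → L1 miss [D]
  2 | W B1 → L1 hit [D]
  3 | R B0 → L0 miss [-]
  4 | W B0 → L0 hit [D]
  5 | R B0 → L0 hit [D]
  6 | W B0 → L0 hit [D]
  7 | W B4 → L1 miss wb→B1 [D]
  8 | W B0 → L0 hit [D]
  9 | R B5 → L2 miss [-]
  10 | W B3 → L0 miss wb→B0 [D]
  11 | R B2 → L2 miss [-]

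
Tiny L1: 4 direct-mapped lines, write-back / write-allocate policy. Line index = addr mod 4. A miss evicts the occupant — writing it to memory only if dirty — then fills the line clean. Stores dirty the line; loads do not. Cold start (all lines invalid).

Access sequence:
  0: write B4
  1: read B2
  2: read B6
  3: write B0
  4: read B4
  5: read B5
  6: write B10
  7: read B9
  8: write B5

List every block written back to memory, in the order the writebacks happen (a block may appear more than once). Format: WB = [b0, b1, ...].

WB = [4, 0]

0: W B4 -> L0 miss  d=D]
1: R B2 -> L2 miss  d=-]
2: R B6 -> L2 miss  d=-]
3: W B0 -> L0 miss wb->B4  d=D]
4: R B4 -> L0 miss wb->B0  d=-]
5: R B5 -> L1 miss  d=-]
6: W B10 -> L2 miss  d=D]
7: R B9 -> L1 miss  d=-]
8: W B5 -> L1 miss  d=D]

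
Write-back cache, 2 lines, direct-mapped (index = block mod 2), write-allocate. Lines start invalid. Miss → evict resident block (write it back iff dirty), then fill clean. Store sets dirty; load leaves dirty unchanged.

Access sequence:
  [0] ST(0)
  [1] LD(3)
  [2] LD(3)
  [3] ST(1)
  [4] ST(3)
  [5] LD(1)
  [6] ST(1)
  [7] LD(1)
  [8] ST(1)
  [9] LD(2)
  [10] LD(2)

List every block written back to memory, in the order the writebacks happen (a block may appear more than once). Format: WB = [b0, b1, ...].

  0 | W B0 → L0 miss [D]
  1 | R B3 → L1 miss [-]
  2 | R B3 → L1 hit [-]
  3 | W B1 → L1 miss [D]
  4 | W B3 → L1 miss wb→B1 [D]
  5 | R B1 → L1 miss wb→B3 [-]
  6 | W B1 → L1 hit [D]
  7 | R B1 → L1 hit [D]
  8 | W B1 → L1 hit [D]
  9 | R B2 → L0 miss wb→B0 [-]
  10 | R B2 → L0 hit [-]

WB = [1, 3, 0]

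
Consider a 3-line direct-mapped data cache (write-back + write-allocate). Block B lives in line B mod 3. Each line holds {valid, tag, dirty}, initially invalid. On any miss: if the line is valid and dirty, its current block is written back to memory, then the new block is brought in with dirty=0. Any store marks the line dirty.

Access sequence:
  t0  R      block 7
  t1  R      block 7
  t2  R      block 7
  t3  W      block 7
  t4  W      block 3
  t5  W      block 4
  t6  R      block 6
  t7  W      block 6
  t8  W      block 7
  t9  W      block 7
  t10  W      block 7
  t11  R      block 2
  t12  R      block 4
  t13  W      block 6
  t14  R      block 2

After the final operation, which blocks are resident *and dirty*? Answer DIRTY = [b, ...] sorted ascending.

DIRTY = [6]

  0 | R B7 → L1 miss [-]
  1 | R B7 → L1 hit [-]
  2 | R B7 → L1 hit [-]
  3 | W B7 → L1 hit [D]
  4 | W B3 → L0 miss [D]
  5 | W B4 → L1 miss wb→B7 [D]
  6 | R B6 → L0 miss wb→B3 [-]
  7 | W B6 → L0 hit [D]
  8 | W B7 → L1 miss wb→B4 [D]
  9 | W B7 → L1 hit [D]
  10 | W B7 → L1 hit [D]
  11 | R B2 → L2 miss [-]
  12 | R B4 → L1 miss wb→B7 [-]
  13 | W B6 → L0 hit [D]
  14 | R B2 → L2 hit [-]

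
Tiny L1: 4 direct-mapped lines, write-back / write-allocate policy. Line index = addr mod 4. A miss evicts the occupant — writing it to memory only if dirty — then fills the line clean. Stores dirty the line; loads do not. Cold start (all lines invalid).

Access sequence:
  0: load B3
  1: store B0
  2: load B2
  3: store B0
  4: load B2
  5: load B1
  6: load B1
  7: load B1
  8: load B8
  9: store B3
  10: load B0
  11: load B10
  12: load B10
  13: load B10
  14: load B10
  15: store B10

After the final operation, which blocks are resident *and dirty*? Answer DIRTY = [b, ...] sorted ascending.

DIRTY = [3, 10]

  0 | R B3 → L3 miss [-]
  1 | W B0 → L0 miss [D]
  2 | R B2 → L2 miss [-]
  3 | W B0 → L0 hit [D]
  4 | R B2 → L2 hit [-]
  5 | R B1 → L1 miss [-]
  6 | R B1 → L1 hit [-]
  7 | R B1 → L1 hit [-]
  8 | R B8 → L0 miss wb→B0 [-]
  9 | W B3 → L3 hit [D]
  10 | R B0 → L0 miss [-]
  11 | R B10 → L2 miss [-]
  12 | R B10 → L2 hit [-]
  13 | R B10 → L2 hit [-]
  14 | R B10 → L2 hit [-]
  15 | W B10 → L2 hit [D]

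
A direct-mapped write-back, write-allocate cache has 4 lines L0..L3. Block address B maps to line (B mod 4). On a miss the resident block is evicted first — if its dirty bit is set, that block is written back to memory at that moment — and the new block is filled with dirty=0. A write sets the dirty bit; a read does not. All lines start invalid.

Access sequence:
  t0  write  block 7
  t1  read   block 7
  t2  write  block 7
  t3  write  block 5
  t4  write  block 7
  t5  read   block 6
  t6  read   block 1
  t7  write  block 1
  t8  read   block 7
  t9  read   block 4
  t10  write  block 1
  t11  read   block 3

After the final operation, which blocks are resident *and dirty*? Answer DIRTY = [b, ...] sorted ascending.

DIRTY = [1]

0: W B7 -> L3 miss  d=D]
1: R B7 -> L3 hit  d=D]
2: W B7 -> L3 hit  d=D]
3: W B5 -> L1 miss  d=D]
4: W B7 -> L3 hit  d=D]
5: R B6 -> L2 miss  d=-]
6: R B1 -> L1 miss wb->B5  d=-]
7: W B1 -> L1 hit  d=D]
8: R B7 -> L3 hit  d=D]
9: R B4 -> L0 miss  d=-]
10: W B1 -> L1 hit  d=D]
11: R B3 -> L3 miss wb->B7  d=-]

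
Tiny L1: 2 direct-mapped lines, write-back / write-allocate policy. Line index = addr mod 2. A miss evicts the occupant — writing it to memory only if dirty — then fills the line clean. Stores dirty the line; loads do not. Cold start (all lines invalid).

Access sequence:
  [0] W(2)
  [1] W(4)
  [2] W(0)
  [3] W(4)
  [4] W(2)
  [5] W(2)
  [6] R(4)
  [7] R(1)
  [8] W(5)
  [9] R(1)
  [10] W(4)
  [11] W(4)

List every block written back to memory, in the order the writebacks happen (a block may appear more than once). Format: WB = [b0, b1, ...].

0: W B2 → L0 miss [D]
1: W B4 → L0 miss wb→B2 [D]
2: W B0 → L0 miss wb→B4 [D]
3: W B4 → L0 miss wb→B0 [D]
4: W B2 → L0 miss wb→B4 [D]
5: W B2 → L0 hit [D]
6: R B4 → L0 miss wb→B2 [-]
7: R B1 → L1 miss [-]
8: W B5 → L1 miss [D]
9: R B1 → L1 miss wb→B5 [-]
10: W B4 → L0 hit [D]
11: W B4 → L0 hit [D]

WB = [2, 4, 0, 4, 2, 5]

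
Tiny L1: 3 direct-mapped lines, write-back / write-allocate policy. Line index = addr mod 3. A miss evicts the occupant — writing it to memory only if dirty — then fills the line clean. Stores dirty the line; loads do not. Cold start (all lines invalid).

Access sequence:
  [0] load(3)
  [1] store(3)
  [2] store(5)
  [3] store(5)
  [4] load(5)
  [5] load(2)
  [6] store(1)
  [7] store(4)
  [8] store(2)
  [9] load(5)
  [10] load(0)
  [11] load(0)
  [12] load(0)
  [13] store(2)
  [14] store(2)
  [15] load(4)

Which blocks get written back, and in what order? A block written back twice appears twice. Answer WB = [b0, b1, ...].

0: R B3 -> L0 miss  d=-]
1: W B3 -> L0 hit  d=D]
2: W B5 -> L2 miss  d=D]
3: W B5 -> L2 hit  d=D]
4: R B5 -> L2 hit  d=D]
5: R B2 -> L2 miss wb->B5  d=-]
6: W B1 -> L1 miss  d=D]
7: W B4 -> L1 miss wb->B1  d=D]
8: W B2 -> L2 hit  d=D]
9: R B5 -> L2 miss wb->B2  d=-]
10: R B0 -> L0 miss wb->B3  d=-]
11: R B0 -> L0 hit  d=-]
12: R B0 -> L0 hit  d=-]
13: W B2 -> L2 miss  d=D]
14: W B2 -> L2 hit  d=D]
15: R B4 -> L1 hit  d=D]

WB = [5, 1, 2, 3]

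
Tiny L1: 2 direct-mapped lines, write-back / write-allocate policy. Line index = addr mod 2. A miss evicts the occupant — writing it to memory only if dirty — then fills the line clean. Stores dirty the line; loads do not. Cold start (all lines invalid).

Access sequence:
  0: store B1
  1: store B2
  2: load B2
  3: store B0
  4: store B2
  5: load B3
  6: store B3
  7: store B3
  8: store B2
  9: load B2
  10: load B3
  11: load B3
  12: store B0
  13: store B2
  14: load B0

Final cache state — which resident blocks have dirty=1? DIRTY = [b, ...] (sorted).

0: W B1 → L1 miss [D]
1: W B2 → L0 miss [D]
2: R B2 → L0 hit [D]
3: W B0 → L0 miss wb→B2 [D]
4: W B2 → L0 miss wb→B0 [D]
5: R B3 → L1 miss wb→B1 [-]
6: W B3 → L1 hit [D]
7: W B3 → L1 hit [D]
8: W B2 → L0 hit [D]
9: R B2 → L0 hit [D]
10: R B3 → L1 hit [D]
11: R B3 → L1 hit [D]
12: W B0 → L0 miss wb→B2 [D]
13: W B2 → L0 miss wb→B0 [D]
14: R B0 → L0 miss wb→B2 [-]

DIRTY = [3]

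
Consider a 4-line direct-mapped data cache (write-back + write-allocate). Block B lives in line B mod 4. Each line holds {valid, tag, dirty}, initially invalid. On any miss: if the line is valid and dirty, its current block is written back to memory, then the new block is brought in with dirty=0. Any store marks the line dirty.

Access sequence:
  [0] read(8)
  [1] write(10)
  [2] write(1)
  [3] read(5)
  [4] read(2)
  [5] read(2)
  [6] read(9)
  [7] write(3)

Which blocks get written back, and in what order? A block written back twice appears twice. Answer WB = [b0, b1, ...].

  0 | R B8 → L0 miss [-]
  1 | W B10 → L2 miss [D]
  2 | W B1 → L1 miss [D]
  3 | R B5 → L1 miss wb→B1 [-]
  4 | R B2 → L2 miss wb→B10 [-]
  5 | R B2 → L2 hit [-]
  6 | R B9 → L1 miss [-]
  7 | W B3 → L3 miss [D]

WB = [1, 10]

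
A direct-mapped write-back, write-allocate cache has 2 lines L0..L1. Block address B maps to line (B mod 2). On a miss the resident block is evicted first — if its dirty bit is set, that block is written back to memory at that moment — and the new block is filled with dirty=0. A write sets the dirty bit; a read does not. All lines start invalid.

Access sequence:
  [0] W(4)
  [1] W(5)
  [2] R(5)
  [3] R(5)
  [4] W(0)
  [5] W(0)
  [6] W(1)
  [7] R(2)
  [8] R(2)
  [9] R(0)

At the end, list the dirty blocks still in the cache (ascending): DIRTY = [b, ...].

DIRTY = [1]

  0 | W B4 → L0 miss [D]
  1 | W B5 → L1 miss [D]
  2 | R B5 → L1 hit [D]
  3 | R B5 → L1 hit [D]
  4 | W B0 → L0 miss wb→B4 [D]
  5 | W B0 → L0 hit [D]
  6 | W B1 → L1 miss wb→B5 [D]
  7 | R B2 → L0 miss wb→B0 [-]
  8 | R B2 → L0 hit [-]
  9 | R B0 → L0 miss [-]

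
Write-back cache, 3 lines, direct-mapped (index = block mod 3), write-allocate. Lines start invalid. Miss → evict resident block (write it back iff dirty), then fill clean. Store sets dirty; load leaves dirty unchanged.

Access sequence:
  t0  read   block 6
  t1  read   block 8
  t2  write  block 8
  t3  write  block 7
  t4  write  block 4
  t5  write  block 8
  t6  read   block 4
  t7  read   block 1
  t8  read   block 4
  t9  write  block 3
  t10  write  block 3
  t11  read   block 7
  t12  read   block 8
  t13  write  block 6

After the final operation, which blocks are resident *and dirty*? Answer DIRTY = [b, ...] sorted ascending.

DIRTY = [6, 8]

  0 | R B6 → L0 miss [-]
  1 | R B8 → L2 miss [-]
  2 | W B8 → L2 hit [D]
  3 | W B7 → L1 miss [D]
  4 | W B4 → L1 miss wb→B7 [D]
  5 | W B8 → L2 hit [D]
  6 | R B4 → L1 hit [D]
  7 | R B1 → L1 miss wb→B4 [-]
  8 | R B4 → L1 miss [-]
  9 | W B3 → L0 miss [D]
  10 | W B3 → L0 hit [D]
  11 | R B7 → L1 miss [-]
  12 | R B8 → L2 hit [D]
  13 | W B6 → L0 miss wb→B3 [D]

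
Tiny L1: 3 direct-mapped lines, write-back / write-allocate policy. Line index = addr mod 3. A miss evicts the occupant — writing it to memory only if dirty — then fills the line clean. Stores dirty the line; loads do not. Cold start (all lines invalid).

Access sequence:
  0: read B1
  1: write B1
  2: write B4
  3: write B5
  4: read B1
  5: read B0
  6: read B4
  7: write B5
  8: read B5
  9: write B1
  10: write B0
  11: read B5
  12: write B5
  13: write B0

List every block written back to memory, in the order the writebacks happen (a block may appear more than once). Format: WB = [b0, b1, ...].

WB = [1, 4]

0: R B1 → L1 miss [-]
1: W B1 → L1 hit [D]
2: W B4 → L1 miss wb→B1 [D]
3: W B5 → L2 miss [D]
4: R B1 → L1 miss wb→B4 [-]
5: R B0 → L0 miss [-]
6: R B4 → L1 miss [-]
7: W B5 → L2 hit [D]
8: R B5 → L2 hit [D]
9: W B1 → L1 miss [D]
10: W B0 → L0 hit [D]
11: R B5 → L2 hit [D]
12: W B5 → L2 hit [D]
13: W B0 → L0 hit [D]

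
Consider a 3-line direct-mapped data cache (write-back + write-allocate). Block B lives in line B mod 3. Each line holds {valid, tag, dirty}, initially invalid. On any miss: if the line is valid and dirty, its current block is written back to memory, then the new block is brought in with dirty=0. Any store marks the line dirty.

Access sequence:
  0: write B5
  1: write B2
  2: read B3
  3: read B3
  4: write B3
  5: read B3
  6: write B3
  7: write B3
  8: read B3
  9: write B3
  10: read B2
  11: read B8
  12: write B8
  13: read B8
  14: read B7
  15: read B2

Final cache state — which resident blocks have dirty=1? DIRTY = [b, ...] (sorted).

DIRTY = [3]

0: W B5 -> L2 miss  d=D]
1: W B2 -> L2 miss wb->B5  d=D]
2: R B3 -> L0 miss  d=-]
3: R B3 -> L0 hit  d=-]
4: W B3 -> L0 hit  d=D]
5: R B3 -> L0 hit  d=D]
6: W B3 -> L0 hit  d=D]
7: W B3 -> L0 hit  d=D]
8: R B3 -> L0 hit  d=D]
9: W B3 -> L0 hit  d=D]
10: R B2 -> L2 hit  d=D]
11: R B8 -> L2 miss wb->B2  d=-]
12: W B8 -> L2 hit  d=D]
13: R B8 -> L2 hit  d=D]
14: R B7 -> L1 miss  d=-]
15: R B2 -> L2 miss wb->B8  d=-]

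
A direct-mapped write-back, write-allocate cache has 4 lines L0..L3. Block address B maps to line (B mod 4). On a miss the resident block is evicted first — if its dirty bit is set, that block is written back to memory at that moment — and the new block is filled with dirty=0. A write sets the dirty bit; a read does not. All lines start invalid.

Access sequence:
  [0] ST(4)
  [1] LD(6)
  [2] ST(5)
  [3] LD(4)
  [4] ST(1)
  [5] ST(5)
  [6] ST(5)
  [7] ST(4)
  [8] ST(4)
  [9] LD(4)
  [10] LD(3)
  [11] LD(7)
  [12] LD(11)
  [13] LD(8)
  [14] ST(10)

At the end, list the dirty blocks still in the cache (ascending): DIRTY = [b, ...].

0: W B4 → L0 miss [D]
1: R B6 → L2 miss [-]
2: W B5 → L1 miss [D]
3: R B4 → L0 hit [D]
4: W B1 → L1 miss wb→B5 [D]
5: W B5 → L1 miss wb→B1 [D]
6: W B5 → L1 hit [D]
7: W B4 → L0 hit [D]
8: W B4 → L0 hit [D]
9: R B4 → L0 hit [D]
10: R B3 → L3 miss [-]
11: R B7 → L3 miss [-]
12: R B11 → L3 miss [-]
13: R B8 → L0 miss wb→B4 [-]
14: W B10 → L2 miss [D]

DIRTY = [5, 10]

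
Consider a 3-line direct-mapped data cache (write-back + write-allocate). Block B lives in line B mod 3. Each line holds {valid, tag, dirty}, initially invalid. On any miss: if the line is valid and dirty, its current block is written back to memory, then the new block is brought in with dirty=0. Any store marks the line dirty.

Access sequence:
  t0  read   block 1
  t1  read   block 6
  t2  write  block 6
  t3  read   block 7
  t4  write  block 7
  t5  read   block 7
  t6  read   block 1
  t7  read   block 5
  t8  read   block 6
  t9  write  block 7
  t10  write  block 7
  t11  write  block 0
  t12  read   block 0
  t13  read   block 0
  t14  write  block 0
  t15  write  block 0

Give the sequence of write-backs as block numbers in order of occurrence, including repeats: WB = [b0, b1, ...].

0: R B1 -> L1 miss  d=-]
1: R B6 -> L0 miss  d=-]
2: W B6 -> L0 hit  d=D]
3: R B7 -> L1 miss  d=-]
4: W B7 -> L1 hit  d=D]
5: R B7 -> L1 hit  d=D]
6: R B1 -> L1 miss wb->B7  d=-]
7: R B5 -> L2 miss  d=-]
8: R B6 -> L0 hit  d=D]
9: W B7 -> L1 miss  d=D]
10: W B7 -> L1 hit  d=D]
11: W B0 -> L0 miss wb->B6  d=D]
12: R B0 -> L0 hit  d=D]
13: R B0 -> L0 hit  d=D]
14: W B0 -> L0 hit  d=D]
15: W B0 -> L0 hit  d=D]

WB = [7, 6]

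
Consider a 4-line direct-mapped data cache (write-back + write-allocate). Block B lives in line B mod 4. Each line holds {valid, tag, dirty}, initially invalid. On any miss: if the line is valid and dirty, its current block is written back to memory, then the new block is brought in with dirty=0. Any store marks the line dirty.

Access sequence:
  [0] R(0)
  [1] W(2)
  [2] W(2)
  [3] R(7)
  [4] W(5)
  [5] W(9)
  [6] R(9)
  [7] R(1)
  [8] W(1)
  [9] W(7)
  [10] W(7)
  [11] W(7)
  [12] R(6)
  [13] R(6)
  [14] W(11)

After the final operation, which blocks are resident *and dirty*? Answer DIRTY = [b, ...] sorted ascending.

0: R B0 → L0 miss [-]
1: W B2 → L2 miss [D]
2: W B2 → L2 hit [D]
3: R B7 → L3 miss [-]
4: W B5 → L1 miss [D]
5: W B9 → L1 miss wb→B5 [D]
6: R B9 → L1 hit [D]
7: R B1 → L1 miss wb→B9 [-]
8: W B1 → L1 hit [D]
9: W B7 → L3 hit [D]
10: W B7 → L3 hit [D]
11: W B7 → L3 hit [D]
12: R B6 → L2 miss wb→B2 [-]
13: R B6 → L2 hit [-]
14: W B11 → L3 miss wb→B7 [D]

DIRTY = [1, 11]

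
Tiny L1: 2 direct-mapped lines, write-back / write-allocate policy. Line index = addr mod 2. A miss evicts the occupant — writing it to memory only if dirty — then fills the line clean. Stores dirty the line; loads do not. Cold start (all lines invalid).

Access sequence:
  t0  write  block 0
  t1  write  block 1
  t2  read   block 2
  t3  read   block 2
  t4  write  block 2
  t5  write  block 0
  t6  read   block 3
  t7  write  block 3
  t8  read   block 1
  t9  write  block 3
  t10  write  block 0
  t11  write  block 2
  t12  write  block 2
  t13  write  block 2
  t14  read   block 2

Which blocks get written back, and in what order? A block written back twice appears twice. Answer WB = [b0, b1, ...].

WB = [0, 2, 1, 3, 0]

0: W B0 → L0 miss [D]
1: W B1 → L1 miss [D]
2: R B2 → L0 miss wb→B0 [-]
3: R B2 → L0 hit [-]
4: W B2 → L0 hit [D]
5: W B0 → L0 miss wb→B2 [D]
6: R B3 → L1 miss wb→B1 [-]
7: W B3 → L1 hit [D]
8: R B1 → L1 miss wb→B3 [-]
9: W B3 → L1 miss [D]
10: W B0 → L0 hit [D]
11: W B2 → L0 miss wb→B0 [D]
12: W B2 → L0 hit [D]
13: W B2 → L0 hit [D]
14: R B2 → L0 hit [D]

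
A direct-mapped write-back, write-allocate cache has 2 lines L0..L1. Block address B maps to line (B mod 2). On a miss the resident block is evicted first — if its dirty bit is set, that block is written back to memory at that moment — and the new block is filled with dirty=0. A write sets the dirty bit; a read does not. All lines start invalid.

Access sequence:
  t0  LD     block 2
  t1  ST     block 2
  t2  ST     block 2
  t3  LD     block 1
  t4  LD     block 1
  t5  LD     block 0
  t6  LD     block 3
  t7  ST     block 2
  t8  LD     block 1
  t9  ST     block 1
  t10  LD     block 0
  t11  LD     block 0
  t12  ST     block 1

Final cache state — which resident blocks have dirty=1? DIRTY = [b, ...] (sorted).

DIRTY = [1]

0: R B2 -> L0 miss  d=-]
1: W B2 -> L0 hit  d=D]
2: W B2 -> L0 hit  d=D]
3: R B1 -> L1 miss  d=-]
4: R B1 -> L1 hit  d=-]
5: R B0 -> L0 miss wb->B2  d=-]
6: R B3 -> L1 miss  d=-]
7: W B2 -> L0 miss  d=D]
8: R B1 -> L1 miss  d=-]
9: W B1 -> L1 hit  d=D]
10: R B0 -> L0 miss wb->B2  d=-]
11: R B0 -> L0 hit  d=-]
12: W B1 -> L1 hit  d=D]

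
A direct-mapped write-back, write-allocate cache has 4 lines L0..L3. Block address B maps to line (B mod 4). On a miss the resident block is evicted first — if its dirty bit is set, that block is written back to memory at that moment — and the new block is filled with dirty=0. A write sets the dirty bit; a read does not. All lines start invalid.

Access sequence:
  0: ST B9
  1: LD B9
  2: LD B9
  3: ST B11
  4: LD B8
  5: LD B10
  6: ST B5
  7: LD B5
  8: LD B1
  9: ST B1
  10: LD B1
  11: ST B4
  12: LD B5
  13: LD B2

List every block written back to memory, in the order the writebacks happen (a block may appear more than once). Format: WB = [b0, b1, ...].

WB = [9, 5, 1]

0: W B9 -> L1 miss  d=D]
1: R B9 -> L1 hit  d=D]
2: R B9 -> L1 hit  d=D]
3: W B11 -> L3 miss  d=D]
4: R B8 -> L0 miss  d=-]
5: R B10 -> L2 miss  d=-]
6: W B5 -> L1 miss wb->B9  d=D]
7: R B5 -> L1 hit  d=D]
8: R B1 -> L1 miss wb->B5  d=-]
9: W B1 -> L1 hit  d=D]
10: R B1 -> L1 hit  d=D]
11: W B4 -> L0 miss  d=D]
12: R B5 -> L1 miss wb->B1  d=-]
13: R B2 -> L2 miss  d=-]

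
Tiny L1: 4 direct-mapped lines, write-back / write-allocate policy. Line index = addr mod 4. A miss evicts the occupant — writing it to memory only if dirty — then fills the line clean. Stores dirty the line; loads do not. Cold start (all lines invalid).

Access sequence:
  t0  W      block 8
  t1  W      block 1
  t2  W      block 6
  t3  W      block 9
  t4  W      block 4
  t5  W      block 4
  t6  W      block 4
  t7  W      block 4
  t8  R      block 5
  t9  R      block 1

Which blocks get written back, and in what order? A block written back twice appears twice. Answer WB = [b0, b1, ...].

WB = [1, 8, 9]

0: W B8 → L0 miss [D]
1: W B1 → L1 miss [D]
2: W B6 → L2 miss [D]
3: W B9 → L1 miss wb→B1 [D]
4: W B4 → L0 miss wb→B8 [D]
5: W B4 → L0 hit [D]
6: W B4 → L0 hit [D]
7: W B4 → L0 hit [D]
8: R B5 → L1 miss wb→B9 [-]
9: R B1 → L1 miss [-]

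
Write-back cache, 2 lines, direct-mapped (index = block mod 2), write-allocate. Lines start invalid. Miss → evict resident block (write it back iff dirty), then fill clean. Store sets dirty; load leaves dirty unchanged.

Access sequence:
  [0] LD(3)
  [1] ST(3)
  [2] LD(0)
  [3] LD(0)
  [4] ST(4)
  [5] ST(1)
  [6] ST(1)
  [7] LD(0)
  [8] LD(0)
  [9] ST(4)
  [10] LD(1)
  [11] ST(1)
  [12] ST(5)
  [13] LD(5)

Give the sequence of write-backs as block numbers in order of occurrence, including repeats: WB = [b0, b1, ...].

0: R B3 -> L1 miss  d=-]
1: W B3 -> L1 hit  d=D]
2: R B0 -> L0 miss  d=-]
3: R B0 -> L0 hit  d=-]
4: W B4 -> L0 miss  d=D]
5: W B1 -> L1 miss wb->B3  d=D]
6: W B1 -> L1 hit  d=D]
7: R B0 -> L0 miss wb->B4  d=-]
8: R B0 -> L0 hit  d=-]
9: W B4 -> L0 miss  d=D]
10: R B1 -> L1 hit  d=D]
11: W B1 -> L1 hit  d=D]
12: W B5 -> L1 miss wb->B1  d=D]
13: R B5 -> L1 hit  d=D]

WB = [3, 4, 1]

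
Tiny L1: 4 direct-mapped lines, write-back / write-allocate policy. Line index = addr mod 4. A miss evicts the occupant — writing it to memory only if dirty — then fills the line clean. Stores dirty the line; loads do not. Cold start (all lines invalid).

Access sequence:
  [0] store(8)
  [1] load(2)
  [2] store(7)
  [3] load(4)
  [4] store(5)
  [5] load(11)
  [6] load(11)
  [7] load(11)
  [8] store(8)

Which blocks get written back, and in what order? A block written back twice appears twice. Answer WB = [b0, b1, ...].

WB = [8, 7]

0: W B8 → L0 miss [D]
1: R B2 → L2 miss [-]
2: W B7 → L3 miss [D]
3: R B4 → L0 miss wb→B8 [-]
4: W B5 → L1 miss [D]
5: R B11 → L3 miss wb→B7 [-]
6: R B11 → L3 hit [-]
7: R B11 → L3 hit [-]
8: W B8 → L0 miss [D]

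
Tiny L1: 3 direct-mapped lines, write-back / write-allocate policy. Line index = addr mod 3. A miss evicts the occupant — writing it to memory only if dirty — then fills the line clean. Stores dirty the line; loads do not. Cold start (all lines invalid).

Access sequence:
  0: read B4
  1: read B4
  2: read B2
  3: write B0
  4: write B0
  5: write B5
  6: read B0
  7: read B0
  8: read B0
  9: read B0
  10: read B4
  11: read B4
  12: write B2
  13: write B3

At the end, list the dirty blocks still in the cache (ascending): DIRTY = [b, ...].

DIRTY = [2, 3]

0: R B4 -> L1 miss  d=-]
1: R B4 -> L1 hit  d=-]
2: R B2 -> L2 miss  d=-]
3: W B0 -> L0 miss  d=D]
4: W B0 -> L0 hit  d=D]
5: W B5 -> L2 miss  d=D]
6: R B0 -> L0 hit  d=D]
7: R B0 -> L0 hit  d=D]
8: R B0 -> L0 hit  d=D]
9: R B0 -> L0 hit  d=D]
10: R B4 -> L1 hit  d=-]
11: R B4 -> L1 hit  d=-]
12: W B2 -> L2 miss wb->B5  d=D]
13: W B3 -> L0 miss wb->B0  d=D]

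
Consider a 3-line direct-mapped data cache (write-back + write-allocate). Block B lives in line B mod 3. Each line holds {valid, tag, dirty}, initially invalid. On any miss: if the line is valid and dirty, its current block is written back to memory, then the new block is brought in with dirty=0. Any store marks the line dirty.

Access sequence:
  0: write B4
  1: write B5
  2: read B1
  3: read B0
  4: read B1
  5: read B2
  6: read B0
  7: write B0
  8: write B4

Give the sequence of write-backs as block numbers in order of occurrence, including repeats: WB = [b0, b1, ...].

WB = [4, 5]

0: W B4 -> L1 miss  d=D]
1: W B5 -> L2 miss  d=D]
2: R B1 -> L1 miss wb->B4  d=-]
3: R B0 -> L0 miss  d=-]
4: R B1 -> L1 hit  d=-]
5: R B2 -> L2 miss wb->B5  d=-]
6: R B0 -> L0 hit  d=-]
7: W B0 -> L0 hit  d=D]
8: W B4 -> L1 miss  d=D]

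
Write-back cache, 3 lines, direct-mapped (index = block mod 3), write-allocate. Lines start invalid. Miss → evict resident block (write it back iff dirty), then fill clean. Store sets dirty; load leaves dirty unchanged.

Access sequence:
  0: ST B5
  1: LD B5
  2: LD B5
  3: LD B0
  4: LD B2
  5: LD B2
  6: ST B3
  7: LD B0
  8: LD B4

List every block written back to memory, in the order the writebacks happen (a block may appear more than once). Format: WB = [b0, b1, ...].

WB = [5, 3]

0: W B5 → L2 miss [D]
1: R B5 → L2 hit [D]
2: R B5 → L2 hit [D]
3: R B0 → L0 miss [-]
4: R B2 → L2 miss wb→B5 [-]
5: R B2 → L2 hit [-]
6: W B3 → L0 miss [D]
7: R B0 → L0 miss wb→B3 [-]
8: R B4 → L1 miss [-]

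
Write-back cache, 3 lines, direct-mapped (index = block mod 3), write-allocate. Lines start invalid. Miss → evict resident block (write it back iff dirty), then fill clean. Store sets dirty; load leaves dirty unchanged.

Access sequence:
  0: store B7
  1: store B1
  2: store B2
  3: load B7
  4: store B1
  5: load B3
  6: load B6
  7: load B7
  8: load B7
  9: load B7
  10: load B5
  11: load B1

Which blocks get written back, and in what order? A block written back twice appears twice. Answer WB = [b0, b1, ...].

0: W B7 → L1 miss [D]
1: W B1 → L1 miss wb→B7 [D]
2: W B2 → L2 miss [D]
3: R B7 → L1 miss wb→B1 [-]
4: W B1 → L1 miss [D]
5: R B3 → L0 miss [-]
6: R B6 → L0 miss [-]
7: R B7 → L1 miss wb→B1 [-]
8: R B7 → L1 hit [-]
9: R B7 → L1 hit [-]
10: R B5 → L2 miss wb→B2 [-]
11: R B1 → L1 miss [-]

WB = [7, 1, 1, 2]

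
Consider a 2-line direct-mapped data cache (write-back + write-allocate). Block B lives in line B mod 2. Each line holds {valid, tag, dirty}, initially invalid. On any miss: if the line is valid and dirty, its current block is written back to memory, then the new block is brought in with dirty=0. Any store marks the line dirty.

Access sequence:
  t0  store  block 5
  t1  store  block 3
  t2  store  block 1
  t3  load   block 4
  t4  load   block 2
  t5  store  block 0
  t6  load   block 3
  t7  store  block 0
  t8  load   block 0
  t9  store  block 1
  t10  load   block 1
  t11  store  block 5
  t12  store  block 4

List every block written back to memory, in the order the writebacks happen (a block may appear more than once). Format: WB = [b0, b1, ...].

0: W B5 -> L1 miss  d=D]
1: W B3 -> L1 miss wb->B5  d=D]
2: W B1 -> L1 miss wb->B3  d=D]
3: R B4 -> L0 miss  d=-]
4: R B2 -> L0 miss  d=-]
5: W B0 -> L0 miss  d=D]
6: R B3 -> L1 miss wb->B1  d=-]
7: W B0 -> L0 hit  d=D]
8: R B0 -> L0 hit  d=D]
9: W B1 -> L1 miss  d=D]
10: R B1 -> L1 hit  d=D]
11: W B5 -> L1 miss wb->B1  d=D]
12: W B4 -> L0 miss wb->B0  d=D]

WB = [5, 3, 1, 1, 0]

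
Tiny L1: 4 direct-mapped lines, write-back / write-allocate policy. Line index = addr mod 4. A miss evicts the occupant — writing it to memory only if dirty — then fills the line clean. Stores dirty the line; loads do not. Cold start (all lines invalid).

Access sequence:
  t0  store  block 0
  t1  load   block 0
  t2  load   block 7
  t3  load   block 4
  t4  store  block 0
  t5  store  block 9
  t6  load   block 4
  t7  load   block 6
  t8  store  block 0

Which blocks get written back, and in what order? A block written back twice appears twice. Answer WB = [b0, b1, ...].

0: W B0 -> L0 miss  d=D]
1: R B0 -> L0 hit  d=D]
2: R B7 -> L3 miss  d=-]
3: R B4 -> L0 miss wb->B0  d=-]
4: W B0 -> L0 miss  d=D]
5: W B9 -> L1 miss  d=D]
6: R B4 -> L0 miss wb->B0  d=-]
7: R B6 -> L2 miss  d=-]
8: W B0 -> L0 miss  d=D]

WB = [0, 0]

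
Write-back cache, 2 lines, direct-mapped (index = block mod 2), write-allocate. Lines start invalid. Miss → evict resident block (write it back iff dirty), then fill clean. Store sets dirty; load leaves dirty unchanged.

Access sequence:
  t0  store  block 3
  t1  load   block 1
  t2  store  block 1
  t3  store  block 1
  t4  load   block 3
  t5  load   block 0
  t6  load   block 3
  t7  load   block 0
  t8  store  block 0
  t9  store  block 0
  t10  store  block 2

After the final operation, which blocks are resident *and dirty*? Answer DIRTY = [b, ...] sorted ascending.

0: W B3 → L1 miss [D]
1: R B1 → L1 miss wb→B3 [-]
2: W B1 → L1 hit [D]
3: W B1 → L1 hit [D]
4: R B3 → L1 miss wb→B1 [-]
5: R B0 → L0 miss [-]
6: R B3 → L1 hit [-]
7: R B0 → L0 hit [-]
8: W B0 → L0 hit [D]
9: W B0 → L0 hit [D]
10: W B2 → L0 miss wb→B0 [D]

DIRTY = [2]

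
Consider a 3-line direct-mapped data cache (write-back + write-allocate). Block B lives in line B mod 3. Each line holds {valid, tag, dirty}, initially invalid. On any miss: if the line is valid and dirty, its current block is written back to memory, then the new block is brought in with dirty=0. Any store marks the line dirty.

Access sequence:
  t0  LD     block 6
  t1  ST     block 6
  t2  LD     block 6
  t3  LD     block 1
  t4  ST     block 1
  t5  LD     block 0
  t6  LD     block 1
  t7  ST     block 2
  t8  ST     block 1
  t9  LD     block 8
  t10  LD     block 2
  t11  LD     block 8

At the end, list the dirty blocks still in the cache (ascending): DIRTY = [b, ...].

0: R B6 -> L0 miss  d=-]
1: W B6 -> L0 hit  d=D]
2: R B6 -> L0 hit  d=D]
3: R B1 -> L1 miss  d=-]
4: W B1 -> L1 hit  d=D]
5: R B0 -> L0 miss wb->B6  d=-]
6: R B1 -> L1 hit  d=D]
7: W B2 -> L2 miss  d=D]
8: W B1 -> L1 hit  d=D]
9: R B8 -> L2 miss wb->B2  d=-]
10: R B2 -> L2 miss  d=-]
11: R B8 -> L2 miss  d=-]

DIRTY = [1]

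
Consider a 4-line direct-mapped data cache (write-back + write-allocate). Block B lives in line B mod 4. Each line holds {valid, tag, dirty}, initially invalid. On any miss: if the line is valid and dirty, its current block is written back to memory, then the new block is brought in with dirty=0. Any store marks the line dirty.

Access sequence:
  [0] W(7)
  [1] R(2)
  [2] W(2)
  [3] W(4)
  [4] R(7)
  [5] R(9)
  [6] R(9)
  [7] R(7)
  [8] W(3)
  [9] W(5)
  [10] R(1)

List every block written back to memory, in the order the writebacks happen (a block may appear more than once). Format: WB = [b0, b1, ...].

WB = [7, 5]

  0 | W B7 → L3 miss [D]
  1 | R B2 → L2 miss [-]
  2 | W B2 → L2 hit [D]
  3 | W B4 → L0 miss [D]
  4 | R B7 → L3 hit [D]
  5 | R B9 → L1 miss [-]
  6 | R B9 → L1 hit [-]
  7 | R B7 → L3 hit [D]
  8 | W B3 → L3 miss wb→B7 [D]
  9 | W B5 → L1 miss [D]
  10 | R B1 → L1 miss wb→B5 [-]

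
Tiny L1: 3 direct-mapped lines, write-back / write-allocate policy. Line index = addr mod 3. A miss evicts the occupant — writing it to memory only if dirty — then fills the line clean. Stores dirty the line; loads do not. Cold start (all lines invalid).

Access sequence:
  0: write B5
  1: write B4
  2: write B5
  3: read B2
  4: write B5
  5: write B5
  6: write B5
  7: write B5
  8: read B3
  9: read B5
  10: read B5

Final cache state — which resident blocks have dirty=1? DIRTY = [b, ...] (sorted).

DIRTY = [4, 5]

0: W B5 → L2 miss [D]
1: W B4 → L1 miss [D]
2: W B5 → L2 hit [D]
3: R B2 → L2 miss wb→B5 [-]
4: W B5 → L2 miss [D]
5: W B5 → L2 hit [D]
6: W B5 → L2 hit [D]
7: W B5 → L2 hit [D]
8: R B3 → L0 miss [-]
9: R B5 → L2 hit [D]
10: R B5 → L2 hit [D]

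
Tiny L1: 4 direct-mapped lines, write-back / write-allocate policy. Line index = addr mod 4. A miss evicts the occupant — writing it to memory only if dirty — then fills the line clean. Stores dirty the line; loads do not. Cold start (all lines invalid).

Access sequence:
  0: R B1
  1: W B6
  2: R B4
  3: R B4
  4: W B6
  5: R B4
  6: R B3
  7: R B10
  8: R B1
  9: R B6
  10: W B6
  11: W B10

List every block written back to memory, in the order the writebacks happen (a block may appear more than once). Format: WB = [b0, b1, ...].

0: R B1 -> L1 miss  d=-]
1: W B6 -> L2 miss  d=D]
2: R B4 -> L0 miss  d=-]
3: R B4 -> L0 hit  d=-]
4: W B6 -> L2 hit  d=D]
5: R B4 -> L0 hit  d=-]
6: R B3 -> L3 miss  d=-]
7: R B10 -> L2 miss wb->B6  d=-]
8: R B1 -> L1 hit  d=-]
9: R B6 -> L2 miss  d=-]
10: W B6 -> L2 hit  d=D]
11: W B10 -> L2 miss wb->B6  d=D]

WB = [6, 6]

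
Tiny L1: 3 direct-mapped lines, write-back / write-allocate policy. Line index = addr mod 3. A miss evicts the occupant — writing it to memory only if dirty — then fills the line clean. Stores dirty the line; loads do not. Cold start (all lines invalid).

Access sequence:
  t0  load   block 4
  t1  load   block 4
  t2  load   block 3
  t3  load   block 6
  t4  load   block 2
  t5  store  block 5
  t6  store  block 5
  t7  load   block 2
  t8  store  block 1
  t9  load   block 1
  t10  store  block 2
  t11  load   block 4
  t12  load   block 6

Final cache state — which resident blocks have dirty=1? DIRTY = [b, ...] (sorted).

0: R B4 → L1 miss [-]
1: R B4 → L1 hit [-]
2: R B3 → L0 miss [-]
3: R B6 → L0 miss [-]
4: R B2 → L2 miss [-]
5: W B5 → L2 miss [D]
6: W B5 → L2 hit [D]
7: R B2 → L2 miss wb→B5 [-]
8: W B1 → L1 miss [D]
9: R B1 → L1 hit [D]
10: W B2 → L2 hit [D]
11: R B4 → L1 miss wb→B1 [-]
12: R B6 → L0 hit [-]

DIRTY = [2]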